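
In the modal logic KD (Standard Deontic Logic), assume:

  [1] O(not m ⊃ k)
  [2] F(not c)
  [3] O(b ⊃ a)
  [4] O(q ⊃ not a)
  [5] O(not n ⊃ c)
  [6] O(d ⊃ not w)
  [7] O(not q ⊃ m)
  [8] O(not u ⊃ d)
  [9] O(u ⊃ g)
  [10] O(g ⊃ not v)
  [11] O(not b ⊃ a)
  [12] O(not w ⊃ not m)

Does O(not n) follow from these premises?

No

Premise 5 is O(not n ⊃ c); even if O(c) held, inferring O(not n) would be affirming the consequent — invalid.
No other premise forces O(not n). An ideal world satisfying every premise can still have not n false, so O(not n) is not derivable.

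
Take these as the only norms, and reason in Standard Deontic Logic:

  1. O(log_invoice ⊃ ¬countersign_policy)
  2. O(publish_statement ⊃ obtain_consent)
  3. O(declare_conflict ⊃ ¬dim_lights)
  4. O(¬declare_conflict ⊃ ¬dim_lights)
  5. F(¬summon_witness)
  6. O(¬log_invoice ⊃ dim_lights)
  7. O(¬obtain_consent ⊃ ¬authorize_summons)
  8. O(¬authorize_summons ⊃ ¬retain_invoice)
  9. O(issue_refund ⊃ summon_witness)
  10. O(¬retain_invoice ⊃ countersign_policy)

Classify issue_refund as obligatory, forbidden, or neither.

Neither

Premise 9 is O(issue_refund ⊃ summon_witness); even if O(summon_witness) held, inferring O(issue_refund) would be affirming the consequent — invalid.
No premise or chain of K-axiom applications forces O(issue_refund), and none forces O(¬issue_refund). So issue_refund is neither obligatory nor forbidden under these norms.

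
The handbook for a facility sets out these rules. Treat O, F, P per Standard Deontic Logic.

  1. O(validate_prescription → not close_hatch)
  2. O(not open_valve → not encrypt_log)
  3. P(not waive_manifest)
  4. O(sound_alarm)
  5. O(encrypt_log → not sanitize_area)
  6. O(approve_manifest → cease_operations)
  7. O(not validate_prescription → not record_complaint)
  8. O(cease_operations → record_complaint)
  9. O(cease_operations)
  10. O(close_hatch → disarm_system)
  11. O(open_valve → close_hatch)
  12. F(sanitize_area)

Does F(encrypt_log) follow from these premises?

Premise 9 states O(cease_operations) outright.
Applying K to premise 8 (O(cease_operations → record_complaint)) and O(cease_operations) yields O(record_complaint).
The contrapositive of premise 7 (O(not validate_prescription → not record_complaint)) is O(record_complaint → validate_prescription), and O(record_complaint) is already established, so O(validate_prescription).
From O(validate_prescription) and premise 1, O(validate_prescription → not close_hatch), we obtain O(not close_hatch).
Premise 11 is O(open_valve → close_hatch); contrapositively O(not close_hatch → not open_valve). Since O(not close_hatch) holds, K gives O(not open_valve).
Applying K to premise 2 (O(not open_valve → not encrypt_log)) and O(not open_valve) yields O(not encrypt_log).
Premises 3, 4, 5, 6, 10, 12 do not contribute to this derivation.
So O(not encrypt_log) holds, i.e. F(encrypt_log). The claim follows.

Yes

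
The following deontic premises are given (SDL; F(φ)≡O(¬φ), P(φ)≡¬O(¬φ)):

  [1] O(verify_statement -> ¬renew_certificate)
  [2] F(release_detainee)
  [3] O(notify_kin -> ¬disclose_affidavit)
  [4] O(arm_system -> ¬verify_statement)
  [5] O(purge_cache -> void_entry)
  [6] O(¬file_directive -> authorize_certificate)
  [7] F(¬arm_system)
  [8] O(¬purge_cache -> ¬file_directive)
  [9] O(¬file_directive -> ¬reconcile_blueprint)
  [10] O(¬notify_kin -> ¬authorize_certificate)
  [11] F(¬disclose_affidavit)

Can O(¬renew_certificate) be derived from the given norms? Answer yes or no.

Premise 1 is O(verify_statement -> ¬renew_certificate), but O(verify_statement) is not derivable from the premises, so it does not yield O(¬renew_certificate).
No other premise forces O(¬renew_certificate). An ideal world satisfying every premise can still have ¬renew_certificate false, so O(¬renew_certificate) is not derivable.

No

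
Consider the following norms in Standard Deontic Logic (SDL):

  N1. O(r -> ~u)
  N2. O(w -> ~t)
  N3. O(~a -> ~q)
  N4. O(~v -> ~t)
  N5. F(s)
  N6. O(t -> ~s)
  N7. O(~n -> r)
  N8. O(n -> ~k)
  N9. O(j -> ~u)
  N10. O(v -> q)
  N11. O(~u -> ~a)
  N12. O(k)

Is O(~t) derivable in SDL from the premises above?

Premise 12 states O(k) outright.
The contrapositive of premise 8 (O(n -> ~k)) is O(k -> ~n), and O(k) is already established, so O(~n).
Premise 7 is O(~n -> r); since O(~n), deontic closure gives O(r).
From O(r) and premise 1, O(r -> ~u), we obtain O(~u).
With premise 11, O(~u -> ~a), the K-axiom yields O(~a).
From O(~a) and premise 3, O(~a -> ~q), we obtain O(~q).
The contrapositive of premise 10 (O(v -> q)) is O(~q -> ~v), and O(~q) is already established, so O(~v).
With premise 4, O(~v -> ~t), the K-axiom yields O(~t).
Premises 2, 5, 6, 9 do not contribute to this derivation.
So O(~t) follows.

Yes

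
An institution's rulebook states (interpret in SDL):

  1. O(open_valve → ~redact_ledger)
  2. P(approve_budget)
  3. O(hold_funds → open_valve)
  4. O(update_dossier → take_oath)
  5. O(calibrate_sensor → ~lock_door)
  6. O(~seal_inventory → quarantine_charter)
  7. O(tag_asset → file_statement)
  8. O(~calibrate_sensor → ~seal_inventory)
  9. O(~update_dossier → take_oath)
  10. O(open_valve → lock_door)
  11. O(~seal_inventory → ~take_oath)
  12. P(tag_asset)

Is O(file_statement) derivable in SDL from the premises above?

No

Premise 7 is O(tag_asset → file_statement), but O(tag_asset) is not derivable from the premises (the permission P(tag_asset) asserts only ~O(~tag_asset), not O(tag_asset)), so it does not yield O(file_statement).
No other premise forces O(file_statement). An ideal world satisfying every premise can still have file_statement false, so O(file_statement) is not derivable.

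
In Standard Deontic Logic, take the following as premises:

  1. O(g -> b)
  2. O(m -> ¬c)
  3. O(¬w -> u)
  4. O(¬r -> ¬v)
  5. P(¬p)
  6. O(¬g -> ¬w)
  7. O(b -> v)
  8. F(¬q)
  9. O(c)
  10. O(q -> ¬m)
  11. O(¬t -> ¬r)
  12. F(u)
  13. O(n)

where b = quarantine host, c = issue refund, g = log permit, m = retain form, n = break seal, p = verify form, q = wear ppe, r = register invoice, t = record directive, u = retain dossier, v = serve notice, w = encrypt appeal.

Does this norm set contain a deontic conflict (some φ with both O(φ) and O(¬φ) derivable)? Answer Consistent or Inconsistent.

Consistent

Premise 2 is O(m -> ¬c), but O(m) is not derivable from the premises, so it does not yield O(¬c).
So O(¬c) is not derivable, and the apparent clash with O(c) does not arise.
A world satisfying every obligation exists (e.g. b=true, c=true, g=true, m=false, n=true, p=false, q=true, r=true, t=true, u=false, v=true, w=true); no atom is both obligatory and forbidden, so the set is consistent.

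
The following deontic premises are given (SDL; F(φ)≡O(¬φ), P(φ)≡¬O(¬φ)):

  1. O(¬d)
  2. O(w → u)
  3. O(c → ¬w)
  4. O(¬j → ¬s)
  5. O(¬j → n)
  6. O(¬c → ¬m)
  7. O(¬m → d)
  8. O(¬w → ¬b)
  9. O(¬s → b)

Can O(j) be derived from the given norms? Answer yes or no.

From premise 1 we have O(¬d).
Premise 7, O(¬m → d), contraposes to O(¬d → m); with O(¬d) we get O(m).
The contrapositive of premise 6 (O(¬c → ¬m)) is O(m → c), and O(m) is already established, so O(c).
From O(c) and premise 3, O(c → ¬w), we obtain O(¬w).
From O(¬w) and premise 8, O(¬w → ¬b), we obtain O(¬b).
Premise 9 is O(¬s → b); contrapositively O(¬b → s). Since O(¬b) holds, K gives O(s).
Premise 4, O(¬j → ¬s), contraposes to O(s → j); with O(s) we get O(j).
Premises 2, 5 do not contribute to this derivation.
So O(j) follows.

Yes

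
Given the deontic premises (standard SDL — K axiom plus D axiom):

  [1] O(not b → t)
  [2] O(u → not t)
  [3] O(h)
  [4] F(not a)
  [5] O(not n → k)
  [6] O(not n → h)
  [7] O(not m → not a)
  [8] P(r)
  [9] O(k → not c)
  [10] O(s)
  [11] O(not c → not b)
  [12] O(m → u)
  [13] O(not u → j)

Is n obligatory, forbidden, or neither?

Obligatory

Premise 4 is F(not a), i.e. O(a).
Premise 7, O(not m → not a), contraposes to O(a → m); with O(a) we get O(m).
Applying K to premise 12 (O(m → u)) and O(m) yields O(u).
From O(u) and premise 2, O(u → not t), we obtain O(not t).
Premise 1 is O(not b → t); contrapositively O(not t → b). Since O(not t) holds, K gives O(b).
Premise 11 is O(not c → not b); contrapositively O(b → c). Since O(b) holds, K gives O(c).
The contrapositive of premise 9 (O(k → not c)) is O(c → not k), and O(c) is already established, so O(not k).
Premise 5 is O(not n → k); contrapositively O(not k → n). Since O(not k) holds, K gives O(n).
Premises 3, 6, 8, 10, 13 do not contribute to this derivation.
Hence n is obligatory.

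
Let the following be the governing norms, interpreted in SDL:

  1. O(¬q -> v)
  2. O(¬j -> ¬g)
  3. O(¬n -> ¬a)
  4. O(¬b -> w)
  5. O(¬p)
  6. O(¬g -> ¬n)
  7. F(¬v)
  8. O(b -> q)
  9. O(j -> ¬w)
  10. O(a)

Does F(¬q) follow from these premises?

Premise 10 states O(a) outright.
Premise 3, O(¬n -> ¬a), contraposes to O(a -> n); with O(a) we get O(n).
The contrapositive of premise 6 (O(¬g -> ¬n)) is O(n -> g), and O(n) is already established, so O(g).
Premise 2, O(¬j -> ¬g), contraposes to O(g -> j); with O(g) we get O(j).
With premise 9, O(j -> ¬w), the K-axiom yields O(¬w).
Premise 4 is O(¬b -> w); contrapositively O(¬w -> b). Since O(¬w) holds, K gives O(b).
From O(b) and premise 8, O(b -> q), we obtain O(q).
Premises 1, 5, 7 do not contribute to this derivation.
So O(q) holds, i.e. F(¬q). The claim follows.

Yes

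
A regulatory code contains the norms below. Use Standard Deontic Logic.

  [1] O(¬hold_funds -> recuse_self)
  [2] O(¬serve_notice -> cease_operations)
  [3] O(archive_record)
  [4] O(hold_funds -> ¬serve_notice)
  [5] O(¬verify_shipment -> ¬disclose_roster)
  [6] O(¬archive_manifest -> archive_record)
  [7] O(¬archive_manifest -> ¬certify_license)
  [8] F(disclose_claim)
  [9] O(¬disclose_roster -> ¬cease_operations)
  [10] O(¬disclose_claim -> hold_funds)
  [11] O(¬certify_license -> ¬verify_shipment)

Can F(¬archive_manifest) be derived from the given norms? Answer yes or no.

Premise 8 is F(disclose_claim), i.e. O(¬disclose_claim).
With premise 10, O(¬disclose_claim -> hold_funds), the K-axiom yields O(hold_funds).
Premise 4 is O(hold_funds -> ¬serve_notice); since O(hold_funds), deontic closure gives O(¬serve_notice).
With premise 2, O(¬serve_notice -> cease_operations), the K-axiom yields O(cease_operations).
Premise 9, O(¬disclose_roster -> ¬cease_operations), contraposes to O(cease_operations -> disclose_roster); with O(cease_operations) we get O(disclose_roster).
Premise 5, O(¬verify_shipment -> ¬disclose_roster), contraposes to O(disclose_roster -> verify_shipment); with O(disclose_roster) we get O(verify_shipment).
Premise 11 is O(¬certify_license -> ¬verify_shipment); contrapositively O(verify_shipment -> certify_license). Since O(verify_shipment) holds, K gives O(certify_license).
Premise 7 is O(¬archive_manifest -> ¬certify_license); contrapositively O(certify_license -> archive_manifest). Since O(certify_license) holds, K gives O(archive_manifest).
Premises 1, 3, 6 do not contribute to this derivation.
So O(archive_manifest) holds, i.e. F(¬archive_manifest). The claim follows.

Yes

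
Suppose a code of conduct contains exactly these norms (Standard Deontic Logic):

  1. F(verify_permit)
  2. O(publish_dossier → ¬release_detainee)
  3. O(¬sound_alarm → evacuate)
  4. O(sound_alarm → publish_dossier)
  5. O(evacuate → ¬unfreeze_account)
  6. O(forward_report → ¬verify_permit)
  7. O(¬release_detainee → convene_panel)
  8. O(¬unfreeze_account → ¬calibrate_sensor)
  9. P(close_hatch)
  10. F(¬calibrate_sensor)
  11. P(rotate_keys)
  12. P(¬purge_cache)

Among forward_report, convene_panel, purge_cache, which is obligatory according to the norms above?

Premise 10, F(¬calibrate_sensor), is equivalent to O(calibrate_sensor).
Premise 8, O(¬unfreeze_account → ¬calibrate_sensor), contraposes to O(calibrate_sensor → unfreeze_account); with O(calibrate_sensor) we get O(unfreeze_account).
Premise 5 is O(evacuate → ¬unfreeze_account); contrapositively O(unfreeze_account → ¬evacuate). Since O(unfreeze_account) holds, K gives O(¬evacuate).
The contrapositive of premise 3 (O(¬sound_alarm → evacuate)) is O(¬evacuate → sound_alarm), and O(¬evacuate) is already established, so O(sound_alarm).
With premise 4, O(sound_alarm → publish_dossier), the K-axiom yields O(publish_dossier).
Applying K to premise 2 (O(publish_dossier → ¬release_detainee)) and O(publish_dossier) yields O(¬release_detainee).
Applying K to premise 7 (O(¬release_detainee → convene_panel)) and O(¬release_detainee) yields O(convene_panel).
So O(convene_panel) holds — convene_panel is obligatory. None of the other listed options is made obligatory by any chain of premises.

convene_panel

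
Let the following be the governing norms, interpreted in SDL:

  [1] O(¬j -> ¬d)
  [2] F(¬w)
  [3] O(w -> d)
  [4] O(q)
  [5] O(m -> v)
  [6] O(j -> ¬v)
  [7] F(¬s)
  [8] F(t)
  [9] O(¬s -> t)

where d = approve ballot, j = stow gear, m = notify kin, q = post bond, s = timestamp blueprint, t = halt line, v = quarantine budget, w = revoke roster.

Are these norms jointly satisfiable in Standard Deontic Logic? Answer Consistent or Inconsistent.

Premise 9 is O(¬s -> t), but O(¬s) is not derivable from the premises, so it does not yield O(t).
So O(t) is not derivable, and the apparent clash with O(¬t) does not arise.
A world satisfying every obligation exists (e.g. d=true, j=true, m=false, q=true, s=true, t=false, v=false, w=true); no atom is both obligatory and forbidden, so the set is consistent.

Consistent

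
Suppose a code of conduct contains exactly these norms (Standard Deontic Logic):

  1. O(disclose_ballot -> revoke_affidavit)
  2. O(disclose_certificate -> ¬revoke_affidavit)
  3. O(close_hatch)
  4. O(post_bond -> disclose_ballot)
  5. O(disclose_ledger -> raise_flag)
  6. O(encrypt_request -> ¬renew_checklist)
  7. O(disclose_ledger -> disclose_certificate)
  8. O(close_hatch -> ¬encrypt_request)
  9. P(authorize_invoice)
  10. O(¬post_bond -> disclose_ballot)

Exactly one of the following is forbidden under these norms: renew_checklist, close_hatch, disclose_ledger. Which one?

disclose_ledger

Premises 10 and 4 cover both cases: O(¬post_bond -> disclose_ballot) and O(post_bond -> disclose_ballot). Since ¬post_bond ∨ post_bond is a tautology, O(disclose_ballot) follows.
Premise 1 is O(disclose_ballot -> revoke_affidavit); since O(disclose_ballot), deontic closure gives O(revoke_affidavit).
The contrapositive of premise 2 (O(disclose_certificate -> ¬revoke_affidavit)) is O(revoke_affidavit -> ¬disclose_certificate), and O(revoke_affidavit) is already established, so O(¬disclose_certificate).
Premise 7 is O(disclose_ledger -> disclose_certificate); contrapositively O(¬disclose_certificate -> ¬disclose_ledger). Since O(¬disclose_certificate) holds, K gives O(¬disclose_ledger).
So O(¬disclose_ledger) holds, i.e. disclose_ledger is forbidden. None of the other listed options is forbidden under the premises.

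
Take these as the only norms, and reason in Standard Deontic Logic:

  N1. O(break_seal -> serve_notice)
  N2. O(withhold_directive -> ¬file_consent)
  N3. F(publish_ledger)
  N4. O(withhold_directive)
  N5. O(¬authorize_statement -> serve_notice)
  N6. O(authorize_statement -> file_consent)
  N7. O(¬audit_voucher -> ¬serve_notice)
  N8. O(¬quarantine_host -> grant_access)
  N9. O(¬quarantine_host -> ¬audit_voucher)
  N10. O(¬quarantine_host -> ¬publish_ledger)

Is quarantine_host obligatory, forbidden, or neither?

Premise 4 states O(withhold_directive) outright.
Applying K to premise 2 (O(withhold_directive -> ¬file_consent)) and O(withhold_directive) yields O(¬file_consent).
Premise 6 is O(authorize_statement -> file_consent); contrapositively O(¬file_consent -> ¬authorize_statement). Since O(¬file_consent) holds, K gives O(¬authorize_statement).
Premise 5 is O(¬authorize_statement -> serve_notice); since O(¬authorize_statement), deontic closure gives O(serve_notice).
The contrapositive of premise 7 (O(¬audit_voucher -> ¬serve_notice)) is O(serve_notice -> audit_voucher), and O(serve_notice) is already established, so O(audit_voucher).
Premise 9 is O(¬quarantine_host -> ¬audit_voucher); contrapositively O(audit_voucher -> quarantine_host). Since O(audit_voucher) holds, K gives O(quarantine_host).
Premises 1, 3, 8, 10 do not contribute to this derivation.
Hence quarantine_host is obligatory.

Obligatory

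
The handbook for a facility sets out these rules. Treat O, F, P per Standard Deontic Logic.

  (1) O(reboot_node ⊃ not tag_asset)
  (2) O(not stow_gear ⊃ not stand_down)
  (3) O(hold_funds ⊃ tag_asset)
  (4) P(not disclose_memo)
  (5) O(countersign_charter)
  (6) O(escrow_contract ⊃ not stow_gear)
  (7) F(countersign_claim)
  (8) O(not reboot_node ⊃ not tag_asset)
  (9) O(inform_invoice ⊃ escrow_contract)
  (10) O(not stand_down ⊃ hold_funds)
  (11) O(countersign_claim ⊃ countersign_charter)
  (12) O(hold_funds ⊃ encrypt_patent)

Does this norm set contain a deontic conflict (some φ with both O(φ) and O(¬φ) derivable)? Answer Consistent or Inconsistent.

Consistent

Premise 11 is O(countersign_claim ⊃ countersign_charter); even if O(countersign_charter) held, inferring O(countersign_claim) would be affirming the consequent — invalid.
So O(countersign_claim) is not derivable, and the apparent clash with O(not countersign_claim) does not arise.
A world satisfying every obligation exists (e.g. countersign_charter=true, countersign_claim=false, disclose_memo=false, encrypt_patent=false, escrow_contract=false, hold_funds=false, inform_invoice=false, reboot_node=false, stand_down=true, stow_gear=true, tag_asset=false); no atom is both obligatory and forbidden, so the set is consistent.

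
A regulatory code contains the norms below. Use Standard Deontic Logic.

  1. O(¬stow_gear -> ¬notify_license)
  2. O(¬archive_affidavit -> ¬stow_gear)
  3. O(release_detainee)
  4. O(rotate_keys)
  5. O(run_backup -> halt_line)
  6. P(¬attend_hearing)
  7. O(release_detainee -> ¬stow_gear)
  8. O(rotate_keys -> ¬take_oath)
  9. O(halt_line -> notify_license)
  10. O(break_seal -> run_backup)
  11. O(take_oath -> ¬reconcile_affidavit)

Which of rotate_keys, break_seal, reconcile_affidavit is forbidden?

break_seal

From premise 3 we have O(release_detainee).
Premise 7 is O(release_detainee -> ¬stow_gear); since O(release_detainee), deontic closure gives O(¬stow_gear).
Applying K to premise 1 (O(¬stow_gear -> ¬notify_license)) and O(¬stow_gear) yields O(¬notify_license).
Premise 9, O(halt_line -> notify_license), contraposes to O(¬notify_license -> ¬halt_line); with O(¬notify_license) we get O(¬halt_line).
Premise 5 is O(run_backup -> halt_line); contrapositively O(¬halt_line -> ¬run_backup). Since O(¬halt_line) holds, K gives O(¬run_backup).
Premise 10, O(break_seal -> run_backup), contraposes to O(¬run_backup -> ¬break_seal); with O(¬run_backup) we get O(¬break_seal).
So O(¬break_seal) holds, i.e. break_seal is forbidden. None of the other listed options is forbidden under the premises.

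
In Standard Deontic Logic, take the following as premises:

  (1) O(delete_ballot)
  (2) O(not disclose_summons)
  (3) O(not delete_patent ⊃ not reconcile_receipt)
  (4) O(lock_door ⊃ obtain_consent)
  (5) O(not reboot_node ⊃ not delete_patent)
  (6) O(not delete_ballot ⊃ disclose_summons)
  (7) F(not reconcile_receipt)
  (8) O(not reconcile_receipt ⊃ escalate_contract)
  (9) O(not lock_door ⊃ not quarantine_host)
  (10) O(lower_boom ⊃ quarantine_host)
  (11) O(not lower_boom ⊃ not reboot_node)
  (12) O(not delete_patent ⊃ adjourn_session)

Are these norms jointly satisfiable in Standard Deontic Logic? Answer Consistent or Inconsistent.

Consistent

Premise 6 is O(not delete_ballot ⊃ disclose_summons), but O(not delete_ballot) is not derivable from the premises, so it does not yield O(disclose_summons).
So O(disclose_summons) is not derivable, and the apparent clash with O(not disclose_summons) does not arise.
A world satisfying every obligation exists (e.g. adjourn_session=false, delete_ballot=true, delete_patent=true, disclose_summons=false, escalate_contract=false, lock_door=true, lower_boom=true, obtain_consent=true, quarantine_host=true, reboot_node=true, reconcile_receipt=true); no atom is both obligatory and forbidden, so the set is consistent.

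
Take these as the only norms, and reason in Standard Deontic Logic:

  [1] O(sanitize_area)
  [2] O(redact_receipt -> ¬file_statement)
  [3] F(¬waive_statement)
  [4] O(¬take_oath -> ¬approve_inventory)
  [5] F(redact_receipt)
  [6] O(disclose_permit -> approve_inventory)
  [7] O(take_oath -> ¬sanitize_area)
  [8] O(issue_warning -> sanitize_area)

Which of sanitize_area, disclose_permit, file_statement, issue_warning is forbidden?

disclose_permit

Premise 1 states O(sanitize_area) outright.
Premise 7, O(take_oath -> ¬sanitize_area), contraposes to O(sanitize_area -> ¬take_oath); with O(sanitize_area) we get O(¬take_oath).
Premise 4 is O(¬take_oath -> ¬approve_inventory); since O(¬take_oath), deontic closure gives O(¬approve_inventory).
Premise 6 is O(disclose_permit -> approve_inventory); contrapositively O(¬approve_inventory -> ¬disclose_permit). Since O(¬approve_inventory) holds, K gives O(¬disclose_permit).
So O(¬disclose_permit) holds, i.e. disclose_permit is forbidden. None of the other listed options is forbidden under the premises.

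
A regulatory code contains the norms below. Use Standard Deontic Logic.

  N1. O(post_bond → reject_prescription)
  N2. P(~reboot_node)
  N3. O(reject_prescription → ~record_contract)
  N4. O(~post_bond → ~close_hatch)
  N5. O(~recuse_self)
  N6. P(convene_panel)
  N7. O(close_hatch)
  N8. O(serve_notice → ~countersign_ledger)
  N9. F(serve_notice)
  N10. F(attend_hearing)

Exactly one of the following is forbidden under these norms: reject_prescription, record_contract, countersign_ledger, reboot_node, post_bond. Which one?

From premise 7 we have O(close_hatch).
Premise 4, O(~post_bond → ~close_hatch), contraposes to O(close_hatch → post_bond); with O(close_hatch) we get O(post_bond).
From O(post_bond) and premise 1, O(post_bond → reject_prescription), we obtain O(reject_prescription).
From O(reject_prescription) and premise 3, O(reject_prescription → ~record_contract), we obtain O(~record_contract).
So O(~record_contract) holds, i.e. record_contract is forbidden. None of the other listed options is forbidden under the premises.

record_contract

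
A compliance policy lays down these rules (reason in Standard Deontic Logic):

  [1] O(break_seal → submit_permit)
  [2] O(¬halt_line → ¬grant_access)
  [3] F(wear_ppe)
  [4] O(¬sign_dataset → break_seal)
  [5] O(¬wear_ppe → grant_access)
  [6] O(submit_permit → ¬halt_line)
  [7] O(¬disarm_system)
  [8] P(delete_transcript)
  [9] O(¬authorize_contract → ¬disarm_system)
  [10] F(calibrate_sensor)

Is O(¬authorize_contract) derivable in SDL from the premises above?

Premise 9 is O(¬authorize_contract → ¬disarm_system); even if O(¬disarm_system) held, inferring O(¬authorize_contract) would be affirming the consequent — invalid.
No other premise forces O(¬authorize_contract). An ideal world satisfying every premise can still have ¬authorize_contract false, so O(¬authorize_contract) is not derivable.

No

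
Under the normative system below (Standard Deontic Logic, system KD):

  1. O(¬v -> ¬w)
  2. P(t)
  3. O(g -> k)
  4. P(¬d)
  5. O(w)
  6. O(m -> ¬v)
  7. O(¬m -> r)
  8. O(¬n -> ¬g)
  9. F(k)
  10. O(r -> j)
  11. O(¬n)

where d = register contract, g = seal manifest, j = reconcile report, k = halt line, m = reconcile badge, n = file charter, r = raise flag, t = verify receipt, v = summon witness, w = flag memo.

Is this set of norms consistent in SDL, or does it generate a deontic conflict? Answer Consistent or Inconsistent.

Consistent

Premise 3 is O(g -> k), but O(g) is not derivable from the premises, so it does not yield O(k).
So O(k) is not derivable, and the apparent clash with O(¬k) does not arise.
A world satisfying every obligation exists (e.g. d=false, g=false, j=true, k=false, m=false, n=false, r=true, t=false, v=true, w=true); no atom is both obligatory and forbidden, so the set is consistent.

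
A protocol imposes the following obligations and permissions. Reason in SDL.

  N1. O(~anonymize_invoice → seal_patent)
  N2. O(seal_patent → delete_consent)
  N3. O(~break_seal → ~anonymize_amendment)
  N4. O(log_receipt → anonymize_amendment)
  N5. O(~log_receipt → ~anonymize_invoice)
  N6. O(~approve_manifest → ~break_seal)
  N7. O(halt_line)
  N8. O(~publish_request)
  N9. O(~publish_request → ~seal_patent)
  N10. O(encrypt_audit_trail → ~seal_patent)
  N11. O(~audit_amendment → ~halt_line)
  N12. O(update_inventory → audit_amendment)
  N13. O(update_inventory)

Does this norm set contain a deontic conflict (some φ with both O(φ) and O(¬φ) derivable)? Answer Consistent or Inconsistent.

Premise 11 is O(~audit_amendment → ~halt_line), but O(~audit_amendment) is not derivable from the premises, so it does not yield O(~halt_line).
So O(~halt_line) is not derivable, and the apparent clash with O(halt_line) does not arise.
A world satisfying every obligation exists (e.g. anonymize_amendment=true, anonymize_invoice=true, approve_manifest=true, audit_amendment=true, break_seal=true, delete_consent=false, encrypt_audit_trail=false, halt_line=true, log_receipt=true, publish_request=false, seal_patent=false, update_inventory=true); no atom is both obligatory and forbidden, so the set is consistent.

Consistent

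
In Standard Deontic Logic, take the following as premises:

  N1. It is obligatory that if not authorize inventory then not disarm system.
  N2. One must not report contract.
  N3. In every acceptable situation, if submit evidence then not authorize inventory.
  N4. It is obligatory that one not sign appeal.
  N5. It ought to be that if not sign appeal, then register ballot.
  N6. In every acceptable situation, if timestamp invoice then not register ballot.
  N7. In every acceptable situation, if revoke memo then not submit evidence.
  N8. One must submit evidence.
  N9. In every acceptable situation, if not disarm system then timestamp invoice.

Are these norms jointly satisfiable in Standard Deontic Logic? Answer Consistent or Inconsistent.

Inconsistent

Premise 4 states O(¬sign_appeal) outright.
From O(¬sign_appeal) and premise 5, O(¬sign_appeal → register_ballot), we obtain O(register_ballot).
Premise 6, O(timestamp_invoice → ¬register_ballot), contraposes to O(register_ballot → ¬timestamp_invoice); with O(register_ballot) we get O(¬timestamp_invoice).
Premise 9, O(¬disarm_system → timestamp_invoice), contraposes to O(¬timestamp_invoice → disarm_system); with O(¬timestamp_invoice) we get O(disarm_system).
Premise 1, O(¬authorize_inventory → ¬disarm_system), contraposes to O(disarm_system → authorize_inventory); with O(disarm_system) we get O(authorize_inventory).
Premise 3 is O(submit_evidence → ¬authorize_inventory); contrapositively O(authorize_inventory → ¬submit_evidence). Since O(authorize_inventory) holds, K gives O(¬submit_evidence).
But premise 8 directly asserts O(submit_evidence).
We now have both O(¬submit_evidence) and O(submit_evidence) — submit_evidence is simultaneously obligatory and forbidden, violating the D-axiom.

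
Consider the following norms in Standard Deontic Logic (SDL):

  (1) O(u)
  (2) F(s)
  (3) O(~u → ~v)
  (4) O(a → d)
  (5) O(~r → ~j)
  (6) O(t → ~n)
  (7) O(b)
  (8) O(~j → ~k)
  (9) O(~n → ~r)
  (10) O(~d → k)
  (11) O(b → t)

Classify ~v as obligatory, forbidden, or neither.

Premise 3 is O(~u → ~v), but O(~u) is not derivable from the premises, so it does not yield O(~v).
No premise or chain of K-axiom applications forces O(~v), and none forces O(v). So ~v is neither obligatory nor forbidden under these norms.

Neither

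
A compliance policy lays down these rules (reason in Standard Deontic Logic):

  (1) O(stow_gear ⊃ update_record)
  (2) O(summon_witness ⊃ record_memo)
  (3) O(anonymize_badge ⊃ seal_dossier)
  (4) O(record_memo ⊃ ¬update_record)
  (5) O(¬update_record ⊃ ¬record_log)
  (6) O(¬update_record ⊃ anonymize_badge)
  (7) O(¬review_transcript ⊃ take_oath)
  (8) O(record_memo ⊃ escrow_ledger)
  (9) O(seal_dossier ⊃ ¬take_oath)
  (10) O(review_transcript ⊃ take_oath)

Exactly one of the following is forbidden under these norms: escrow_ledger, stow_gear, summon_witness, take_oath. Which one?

Premises 7 and 10 cover both cases: O(¬review_transcript ⊃ take_oath) and O(review_transcript ⊃ take_oath). Since ¬review_transcript ∨ review_transcript is a tautology, O(take_oath) follows.
Premise 9 is O(seal_dossier ⊃ ¬take_oath); contrapositively O(take_oath ⊃ ¬seal_dossier). Since O(take_oath) holds, K gives O(¬seal_dossier).
Premise 3, O(anonymize_badge ⊃ seal_dossier), contraposes to O(¬seal_dossier ⊃ ¬anonymize_badge); with O(¬seal_dossier) we get O(¬anonymize_badge).
The contrapositive of premise 6 (O(¬update_record ⊃ anonymize_badge)) is O(¬anonymize_badge ⊃ update_record), and O(¬anonymize_badge) is already established, so O(update_record).
Premise 4 is O(record_memo ⊃ ¬update_record); contrapositively O(update_record ⊃ ¬record_memo). Since O(update_record) holds, K gives O(¬record_memo).
The contrapositive of premise 2 (O(summon_witness ⊃ record_memo)) is O(¬record_memo ⊃ ¬summon_witness), and O(¬record_memo) is already established, so O(¬summon_witness).
So O(¬summon_witness) holds, i.e. summon_witness is forbidden. None of the other listed options is forbidden under the premises.

summon_witness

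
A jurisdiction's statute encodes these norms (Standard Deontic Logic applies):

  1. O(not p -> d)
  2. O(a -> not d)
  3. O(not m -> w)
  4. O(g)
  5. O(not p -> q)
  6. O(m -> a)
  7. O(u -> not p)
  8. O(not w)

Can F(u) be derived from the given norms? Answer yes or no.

From premise 8 we have O(not w).
Premise 3 is O(not m -> w); contrapositively O(not w -> m). Since O(not w) holds, K gives O(m).
Premise 6 is O(m -> a); since O(m), deontic closure gives O(a).
Premise 2 is O(a -> not d); since O(a), deontic closure gives O(not d).
Premise 1 is O(not p -> d); contrapositively O(not d -> p). Since O(not d) holds, K gives O(p).
Premise 7 is O(u -> not p); contrapositively O(p -> not u). Since O(p) holds, K gives O(not u).
Premises 4, 5 do not contribute to this derivation.
So O(not u) holds, i.e. F(u). The claim follows.

Yes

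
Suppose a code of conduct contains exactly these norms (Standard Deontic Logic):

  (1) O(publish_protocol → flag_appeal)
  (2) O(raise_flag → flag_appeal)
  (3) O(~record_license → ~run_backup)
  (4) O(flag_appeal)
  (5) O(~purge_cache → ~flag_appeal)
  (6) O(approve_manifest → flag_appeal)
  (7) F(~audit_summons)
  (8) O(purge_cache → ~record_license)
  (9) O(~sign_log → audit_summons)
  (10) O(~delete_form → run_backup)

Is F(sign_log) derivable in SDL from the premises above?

No

Premise 9 is O(~sign_log → audit_summons); even if O(audit_summons) held, inferring O(~sign_log) would be affirming the consequent — invalid.
No other premise forces O(~sign_log). An ideal world satisfying every premise can still have sign_log true, so F(sign_log) is not derivable.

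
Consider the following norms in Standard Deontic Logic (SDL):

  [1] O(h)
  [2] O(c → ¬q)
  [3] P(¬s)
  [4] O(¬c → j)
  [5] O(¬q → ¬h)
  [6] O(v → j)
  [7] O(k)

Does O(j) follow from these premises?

Yes

Premise 1 states O(h) outright.
The contrapositive of premise 5 (O(¬q → ¬h)) is O(h → q), and O(h) is already established, so O(q).
The contrapositive of premise 2 (O(c → ¬q)) is O(q → ¬c), and O(q) is already established, so O(¬c).
From O(¬c) and premise 4, O(¬c → j), we obtain O(j).
Premises 3, 6, 7 do not contribute to this derivation.
So O(j) follows.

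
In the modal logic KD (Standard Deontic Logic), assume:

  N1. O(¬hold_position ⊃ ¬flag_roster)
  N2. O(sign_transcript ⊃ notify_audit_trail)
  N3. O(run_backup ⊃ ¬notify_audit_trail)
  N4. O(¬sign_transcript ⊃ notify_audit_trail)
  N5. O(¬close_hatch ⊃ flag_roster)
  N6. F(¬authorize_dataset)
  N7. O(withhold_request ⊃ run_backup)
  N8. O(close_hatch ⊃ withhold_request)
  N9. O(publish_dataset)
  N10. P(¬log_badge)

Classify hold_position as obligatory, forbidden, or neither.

Premises 4 and 2 cover both cases: O(¬sign_transcript ⊃ notify_audit_trail) and O(sign_transcript ⊃ notify_audit_trail). Since ¬sign_transcript ∨ sign_transcript is a tautology, O(notify_audit_trail) follows.
Premise 3 is O(run_backup ⊃ ¬notify_audit_trail); contrapositively O(notify_audit_trail ⊃ ¬run_backup). Since O(notify_audit_trail) holds, K gives O(¬run_backup).
The contrapositive of premise 7 (O(withhold_request ⊃ run_backup)) is O(¬run_backup ⊃ ¬withhold_request), and O(¬run_backup) is already established, so O(¬withhold_request).
The contrapositive of premise 8 (O(close_hatch ⊃ withhold_request)) is O(¬withhold_request ⊃ ¬close_hatch), and O(¬withhold_request) is already established, so O(¬close_hatch).
Premise 5 is O(¬close_hatch ⊃ flag_roster); since O(¬close_hatch), deontic closure gives O(flag_roster).
The contrapositive of premise 1 (O(¬hold_position ⊃ ¬flag_roster)) is O(flag_roster ⊃ hold_position), and O(flag_roster) is already established, so O(hold_position).
Premises 6, 9, 10 do not contribute to this derivation.
Hence hold_position is obligatory.

Obligatory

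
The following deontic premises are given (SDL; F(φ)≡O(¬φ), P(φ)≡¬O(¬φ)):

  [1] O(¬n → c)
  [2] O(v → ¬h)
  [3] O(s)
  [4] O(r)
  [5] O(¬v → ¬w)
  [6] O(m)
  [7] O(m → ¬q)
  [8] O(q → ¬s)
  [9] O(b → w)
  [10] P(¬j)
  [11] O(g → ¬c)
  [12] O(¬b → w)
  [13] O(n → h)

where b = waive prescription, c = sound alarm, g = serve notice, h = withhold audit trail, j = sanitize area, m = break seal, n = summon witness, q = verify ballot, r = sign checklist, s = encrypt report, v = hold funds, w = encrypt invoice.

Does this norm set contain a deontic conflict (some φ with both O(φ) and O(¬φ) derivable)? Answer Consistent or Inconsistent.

Consistent

Premise 8 is O(q → ¬s), but O(q) is not derivable from the premises, so it does not yield O(¬s).
So O(¬s) is not derivable, and the apparent clash with O(s) does not arise.
A world satisfying every obligation exists (e.g. b=false, c=true, g=false, h=false, j=false, m=true, n=false, q=false, r=true, s=true, v=true, w=true); no atom is both obligatory and forbidden, so the set is consistent.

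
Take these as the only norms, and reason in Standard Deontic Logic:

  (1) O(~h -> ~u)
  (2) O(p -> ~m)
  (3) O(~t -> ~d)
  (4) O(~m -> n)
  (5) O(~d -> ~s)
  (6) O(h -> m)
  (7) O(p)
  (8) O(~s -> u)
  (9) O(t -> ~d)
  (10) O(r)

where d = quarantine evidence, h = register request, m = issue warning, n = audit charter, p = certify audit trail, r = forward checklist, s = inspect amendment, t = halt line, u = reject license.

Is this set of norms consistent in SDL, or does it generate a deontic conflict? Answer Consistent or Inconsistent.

Premises 9 and 3 cover both cases: O(t -> ~d) and O(~t -> ~d). Since t ∨ ~t is a tautology, O(~d) follows.
With premise 5, O(~d -> ~s), the K-axiom yields O(~s).
With premise 8, O(~s -> u), the K-axiom yields O(u).
Premise 1, O(~h -> ~u), contraposes to O(u -> h); with O(u) we get O(h).
With premise 6, O(h -> m), the K-axiom yields O(m).
The contrapositive of premise 2 (O(p -> ~m)) is O(m -> ~p), and O(m) is already established, so O(~p).
But premise 7 directly asserts O(p).
We now have both O(~p) and O(p) — p is simultaneously obligatory and forbidden, violating the D-axiom.

Inconsistent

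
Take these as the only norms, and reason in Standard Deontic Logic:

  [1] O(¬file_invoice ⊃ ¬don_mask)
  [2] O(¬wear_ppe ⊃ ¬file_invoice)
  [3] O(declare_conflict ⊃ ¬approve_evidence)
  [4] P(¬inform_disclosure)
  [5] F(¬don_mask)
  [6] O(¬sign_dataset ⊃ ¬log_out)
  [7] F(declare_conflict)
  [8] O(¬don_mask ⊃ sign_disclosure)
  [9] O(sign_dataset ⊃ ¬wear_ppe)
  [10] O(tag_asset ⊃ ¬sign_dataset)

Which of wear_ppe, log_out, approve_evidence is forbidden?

Premise 5 is F(¬don_mask), i.e. O(don_mask).
Premise 1, O(¬file_invoice ⊃ ¬don_mask), contraposes to O(don_mask ⊃ file_invoice); with O(don_mask) we get O(file_invoice).
Premise 2 is O(¬wear_ppe ⊃ ¬file_invoice); contrapositively O(file_invoice ⊃ wear_ppe). Since O(file_invoice) holds, K gives O(wear_ppe).
Premise 9, O(sign_dataset ⊃ ¬wear_ppe), contraposes to O(wear_ppe ⊃ ¬sign_dataset); with O(wear_ppe) we get O(¬sign_dataset).
Premise 6 is O(¬sign_dataset ⊃ ¬log_out); since O(¬sign_dataset), deontic closure gives O(¬log_out).
So O(¬log_out) holds, i.e. log_out is forbidden. None of the other listed options is forbidden under the premises.

log_out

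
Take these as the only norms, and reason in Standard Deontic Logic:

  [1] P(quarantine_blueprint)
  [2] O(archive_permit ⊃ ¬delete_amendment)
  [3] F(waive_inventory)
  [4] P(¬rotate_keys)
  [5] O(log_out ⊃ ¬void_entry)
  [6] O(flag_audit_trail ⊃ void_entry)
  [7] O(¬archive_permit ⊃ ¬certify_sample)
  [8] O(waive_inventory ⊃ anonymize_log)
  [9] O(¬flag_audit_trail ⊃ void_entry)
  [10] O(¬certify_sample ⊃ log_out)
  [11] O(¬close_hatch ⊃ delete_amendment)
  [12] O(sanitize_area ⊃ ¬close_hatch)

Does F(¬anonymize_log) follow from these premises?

No

Premise 8 is O(waive_inventory ⊃ anonymize_log), but O(waive_inventory) is not derivable from the premises, so it does not yield O(anonymize_log).
No other premise forces O(anonymize_log). An ideal world satisfying every premise can still have ¬anonymize_log true, so F(¬anonymize_log) is not derivable.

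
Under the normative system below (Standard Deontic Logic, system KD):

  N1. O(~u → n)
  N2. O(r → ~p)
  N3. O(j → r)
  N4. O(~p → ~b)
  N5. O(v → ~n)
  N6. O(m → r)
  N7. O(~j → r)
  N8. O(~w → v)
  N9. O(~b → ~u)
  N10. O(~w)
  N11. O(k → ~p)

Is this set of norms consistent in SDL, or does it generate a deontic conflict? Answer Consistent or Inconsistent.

Inconsistent

By case analysis on j: premise 3 gives O(j → r) and premise 7 gives O(~j → r), so O(r) either way.
With premise 2, O(r → ~p), the K-axiom yields O(~p).
Premise 4 is O(~p → ~b); since O(~p), deontic closure gives O(~b).
Applying K to premise 9 (O(~b → ~u)) and O(~b) yields O(~u).
From O(~u) and premise 1, O(~u → n), we obtain O(n).
The contrapositive of premise 5 (O(v → ~n)) is O(n → ~v), and O(n) is already established, so O(~v).
Premise 8, O(~w → v), contraposes to O(~v → w); with O(~v) we get O(w).
However, premise 10 gives O(~w).
We now have both O(w) and O(~w) — w is simultaneously obligatory and forbidden, violating the D-axiom.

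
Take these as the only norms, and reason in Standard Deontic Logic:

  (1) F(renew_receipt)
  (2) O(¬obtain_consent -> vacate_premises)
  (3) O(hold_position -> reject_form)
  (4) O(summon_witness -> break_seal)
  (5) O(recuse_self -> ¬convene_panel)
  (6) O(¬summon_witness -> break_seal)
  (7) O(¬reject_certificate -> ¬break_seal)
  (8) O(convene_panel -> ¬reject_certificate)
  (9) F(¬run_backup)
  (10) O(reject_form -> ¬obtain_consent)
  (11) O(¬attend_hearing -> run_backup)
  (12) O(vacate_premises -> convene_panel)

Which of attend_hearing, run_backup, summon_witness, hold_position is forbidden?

Premises 6 and 4 cover both cases: O(¬summon_witness -> break_seal) and O(summon_witness -> break_seal). Since ¬summon_witness ∨ summon_witness is a tautology, O(break_seal) follows.
The contrapositive of premise 7 (O(¬reject_certificate -> ¬break_seal)) is O(break_seal -> reject_certificate), and O(break_seal) is already established, so O(reject_certificate).
Premise 8 is O(convene_panel -> ¬reject_certificate); contrapositively O(reject_certificate -> ¬convene_panel). Since O(reject_certificate) holds, K gives O(¬convene_panel).
Premise 12, O(vacate_premises -> convene_panel), contraposes to O(¬convene_panel -> ¬vacate_premises); with O(¬convene_panel) we get O(¬vacate_premises).
Premise 2 is O(¬obtain_consent -> vacate_premises); contrapositively O(¬vacate_premises -> obtain_consent). Since O(¬vacate_premises) holds, K gives O(obtain_consent).
The contrapositive of premise 10 (O(reject_form -> ¬obtain_consent)) is O(obtain_consent -> ¬reject_form), and O(obtain_consent) is already established, so O(¬reject_form).
Premise 3, O(hold_position -> reject_form), contraposes to O(¬reject_form -> ¬hold_position); with O(¬reject_form) we get O(¬hold_position).
So O(¬hold_position) holds, i.e. hold_position is forbidden. None of the other listed options is forbidden under the premises.

hold_position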